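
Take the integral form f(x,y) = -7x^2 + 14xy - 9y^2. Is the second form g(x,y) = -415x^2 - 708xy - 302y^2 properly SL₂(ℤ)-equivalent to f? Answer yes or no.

D₁ = -56, D₂ = -56
f is negative-definite; reduce −f:
−f: translate: b→0 (≡-14 mod 14), so (7,-14,9)→(7,0,2)
−f: flip: (7,0,2)→(2,0,7)
−f: reduced (well bottom): (2,0,7) with a≤c, −a<b≤a
flip sign back: reduced form of f is (-2,0,-7)
g is negative-definite; reduce −g:
−g: translate: b→-122 (≡708 mod 830), so (415,708,302)→(415,-122,9)
−g: flip: (415,-122,9)→(9,122,415)
−g: translate: b→-4 (≡122 mod 18), so (9,122,415)→(9,-4,2)
−g: flip: (9,-4,2)→(2,4,9)
−g: translate: b→0 (≡4 mod 4), so (2,4,9)→(2,0,7)
−g: reduced (well bottom): (2,0,7) with a≤c, −a<b≤a
flip sign back: reduced form of g is (-2,0,-7)
reduced forms (-2, 0, -7) vs (-2, 0, -7) ⇒ equivalent

yes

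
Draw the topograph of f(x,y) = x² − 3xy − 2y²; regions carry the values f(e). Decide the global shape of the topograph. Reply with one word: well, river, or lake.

D = b²−4ac = (-3)² − 4·1·(-2) = 17
D > 0 non-square ⇒ indefinite ⇒ periodic river

river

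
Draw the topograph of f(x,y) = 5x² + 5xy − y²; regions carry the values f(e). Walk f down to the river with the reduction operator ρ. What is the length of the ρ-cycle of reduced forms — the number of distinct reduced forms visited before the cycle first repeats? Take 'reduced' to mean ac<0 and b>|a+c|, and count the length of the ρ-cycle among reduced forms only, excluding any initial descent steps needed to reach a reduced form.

D = 45, ⌊√D⌋ = 6
river: ρ → (-1,5,5)
river: ρ → (5,5,-1)
ρ-cycle length = 2 (tail of 0 descent steps not counted)

2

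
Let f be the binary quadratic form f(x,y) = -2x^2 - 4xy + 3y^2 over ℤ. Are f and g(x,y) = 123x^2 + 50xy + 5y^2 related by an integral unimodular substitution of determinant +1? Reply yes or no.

D₁ = 40, D₂ = 40
river cycle of f (length 6): (3, 4, -2), (-2, 4, 3), (3, 2, -3), (-3, 4, 2), (2, 4, -3), (-3, 2, 3)
river cycle of g (length 6): (-2, 4, 3), (3, 2, -3), (-3, 4, 2), (2, 4, -3), (-3, 2, 3), (3, 4, -2)
cycles coincide ⇒ equivalent

yes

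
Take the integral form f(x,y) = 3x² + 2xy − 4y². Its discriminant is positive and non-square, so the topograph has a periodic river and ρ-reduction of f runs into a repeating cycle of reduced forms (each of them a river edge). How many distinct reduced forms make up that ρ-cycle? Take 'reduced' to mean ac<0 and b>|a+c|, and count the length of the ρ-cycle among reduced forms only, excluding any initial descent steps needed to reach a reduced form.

D = 52, ⌊√D⌋ = 7
river: ρ → (-4,6,1)
river: ρ → (1,6,-4)
river: ρ → (-4,2,3)
river: ρ → (3,4,-3)
river: ρ → (-3,2,4)
river: ρ → (4,6,-1)
river: ρ → (-1,6,4)
river: ρ → (4,2,-3)
river: ρ → (-3,4,3)
river: ρ → (3,2,-4)
ρ-cycle length = 10 (tail of 0 descent steps not counted)

10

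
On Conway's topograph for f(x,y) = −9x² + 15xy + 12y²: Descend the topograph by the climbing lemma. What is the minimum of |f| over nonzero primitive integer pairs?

river: ρ → (12,9,-12)
river: ρ → (-12,15,9)
river: ρ → (9,21,-6)
river: ρ → (-6,15,18)
river: ρ → (18,21,-3)
river: ρ → (-3,21,18)
river: ρ → (18,15,-6)
river: ρ → (-6,21,9)
river: ρ → (9,15,-12)
river: ρ → (-12,9,12)
river: ρ → (12,15,-9)
river: ρ → (-9,21,6)
river: ρ → (6,15,-18)
river: ρ → (-18,21,3)
river: ρ → (3,21,-18)
river: ρ → (-18,15,6)
river: ρ → (6,21,-9)
river: ρ → (-9,15,12)
closes: descent 0, river 18
min |a| on river = 3

3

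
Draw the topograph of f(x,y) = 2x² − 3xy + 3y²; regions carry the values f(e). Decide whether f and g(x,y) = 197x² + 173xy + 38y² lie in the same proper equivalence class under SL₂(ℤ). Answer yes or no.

D₁ = -15, D₂ = -15
f: translate: b→1 (≡-3 mod 4), so (2,-3,3)→(2,1,2)
f: reduced (well bottom): (2,1,2) with a≤c, −a<b≤a
g: flip: (197,173,38)→(38,-173,197)
g: translate: b→-21 (≡-173 mod 76), so (38,-173,197)→(38,-21,3)
g: flip: (38,-21,3)→(3,21,38)
g: translate: b→3 (≡21 mod 6), so (3,21,38)→(3,3,2)
g: flip: (3,3,2)→(2,-3,3)
g: translate: b→1 (≡-3 mod 4), so (2,-3,3)→(2,1,2)
g: reduced (well bottom): (2,1,2) with a≤c, −a<b≤a
reduced forms (2, 1, 2) vs (2, 1, 2) ⇒ equivalent

yes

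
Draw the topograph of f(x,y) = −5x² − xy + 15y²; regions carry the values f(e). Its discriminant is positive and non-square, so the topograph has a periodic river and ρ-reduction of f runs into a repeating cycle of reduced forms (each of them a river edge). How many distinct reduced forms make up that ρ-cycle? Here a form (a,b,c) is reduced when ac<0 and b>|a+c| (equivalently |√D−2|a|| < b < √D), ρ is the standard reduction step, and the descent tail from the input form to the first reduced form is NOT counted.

D = 301, ⌊√D⌋ = 17
descent: ρ → (15,1,-5)
descent: ρ → (-5,9,11)  [lands on river]
river: ρ → (11,13,-3)
river: ρ → (-3,17,1)
river: ρ → (1,17,-3)
river: ρ → (-3,13,11)
river: ρ → (11,9,-5)
river: ρ → (-5,11,9)
river: ρ → (9,7,-7)
river: ρ → (-7,7,9)
river: ρ → (9,11,-5)
ρ-cycle length = 10 (tail of 2 descent steps not counted)

10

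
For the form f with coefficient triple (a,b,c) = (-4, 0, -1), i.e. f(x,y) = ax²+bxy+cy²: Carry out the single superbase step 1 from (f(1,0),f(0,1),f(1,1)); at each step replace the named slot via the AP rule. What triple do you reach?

start (-4,-1,-5) = (f(1,0),f(0,1),f(1,1))
replace slot 1: 2·((-1)+(-5)) − (-4) = -8 → (-8,-1,-5)

-8,-1,-5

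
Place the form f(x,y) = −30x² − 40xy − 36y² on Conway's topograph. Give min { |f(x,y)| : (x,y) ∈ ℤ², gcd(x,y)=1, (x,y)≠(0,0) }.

translate: b→-20 (≡40 mod 60), so (30,40,36)→(30,-20,26)
flip: (30,-20,26)→(26,20,30)
reduced (well bottom): (26,20,30) with a≤c, −a<b≤a
well minimum |f| = |-26| = 26 (negative-definite)

26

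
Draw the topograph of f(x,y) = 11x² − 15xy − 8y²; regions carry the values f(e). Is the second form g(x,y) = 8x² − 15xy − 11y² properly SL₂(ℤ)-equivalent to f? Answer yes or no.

D₁ = 577, D₂ = 577
river cycle of f (length 10): (-8, 15, 11), (11, 7, -12), (-12, 17, 6), (6, 19, -9), (-9, 17, 8), (8, 15, -11), (-11, 7, 12), (12, 17, -6), (-6, 19, 9), (9, 17, -8)
river cycle of g (length 10): (-11, 15, 8), (8, 17, -9), (-9, 19, 6), (6, 17, -12), (-12, 7, 11), (11, 15, -8), (-8, 17, 9), (9, 19, -6), (-6, 17, 12), (12, 7, -11)
cycles differ ⇒ inequivalent

no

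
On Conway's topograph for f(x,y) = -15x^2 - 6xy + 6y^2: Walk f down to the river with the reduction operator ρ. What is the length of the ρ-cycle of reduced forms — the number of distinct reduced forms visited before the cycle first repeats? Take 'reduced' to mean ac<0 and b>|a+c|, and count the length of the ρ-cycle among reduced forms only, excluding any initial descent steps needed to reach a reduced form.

D = 396, ⌊√D⌋ = 19
descent: ρ → (6,18,-3)  [lands on river]
river: ρ → (-3,18,6)
ρ-cycle length = 2 (tail of 1 descent step not counted)

2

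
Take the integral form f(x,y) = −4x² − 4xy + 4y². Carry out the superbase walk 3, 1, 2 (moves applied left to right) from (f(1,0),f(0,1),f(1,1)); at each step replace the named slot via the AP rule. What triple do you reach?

start (-4,4,-4) = (f(1,0),f(0,1),f(1,1))
replace slot 3: 2·((-4)+4) − (-4) = 4 → (-4,4,4)
replace slot 1: 2·(4+4) − (-4) = 20 → (20,4,4)
replace slot 2: 2·(20+4) − 4 = 44 → (20,44,4)

20,44,4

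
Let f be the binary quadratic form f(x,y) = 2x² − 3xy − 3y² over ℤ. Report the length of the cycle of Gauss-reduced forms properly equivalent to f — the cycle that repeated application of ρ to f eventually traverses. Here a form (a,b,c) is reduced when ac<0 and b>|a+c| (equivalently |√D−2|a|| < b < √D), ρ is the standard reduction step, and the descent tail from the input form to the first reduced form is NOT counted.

D = 33, ⌊√D⌋ = 5
descent: ρ → (-3,3,2)  [lands on river]
river: ρ → (2,5,-1)
river: ρ → (-1,5,2)
river: ρ → (2,3,-3)
ρ-cycle length = 4 (tail of 1 descent step not counted)

4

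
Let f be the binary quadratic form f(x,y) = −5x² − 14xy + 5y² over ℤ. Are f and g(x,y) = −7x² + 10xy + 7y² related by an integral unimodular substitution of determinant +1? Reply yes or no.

D₁ = 296, D₂ = 296
river cycle of f (length 6): (5, 14, -5), (-5, 16, 2), (2, 16, -5), (-5, 14, 5), (5, 16, -2), (-2, 16, 5)
river cycle of g (length 10): (7, 4, -10), (-10, 16, 1), (1, 16, -10), (-10, 4, 7), (7, 10, -7), (-7, 4, 10), (10, 16, -1), (-1, 16, 10), (10, 4, -7), (-7, 10, 7)
cycles differ ⇒ inequivalent

no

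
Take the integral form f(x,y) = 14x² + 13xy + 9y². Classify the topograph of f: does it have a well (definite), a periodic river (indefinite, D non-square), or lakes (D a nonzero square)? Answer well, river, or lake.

D = b²−4ac = 13² − 4·14·9 = -335
D < 0 ⇒ definite ⇒ every region one sign ⇒ single well

well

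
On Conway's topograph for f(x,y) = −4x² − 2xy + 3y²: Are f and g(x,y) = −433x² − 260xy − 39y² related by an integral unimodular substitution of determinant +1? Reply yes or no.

D₁ = 52, D₂ = 52
river cycle of f (length 10): (3, 2, -4), (-4, 6, 1), (1, 6, -4), (-4, 2, 3), (3, 4, -3), (-3, 2, 4), (4, 6, -1), (-1, 6, 4), (4, 2, -3), (-3, 4, 3)
river cycle of g (length 10): (-4, 6, 1), (1, 6, -4), (-4, 2, 3), (3, 4, -3), (-3, 2, 4), (4, 6, -1), (-1, 6, 4), (4, 2, -3), (-3, 4, 3), (3, 2, -4)
cycles coincide ⇒ equivalent

yes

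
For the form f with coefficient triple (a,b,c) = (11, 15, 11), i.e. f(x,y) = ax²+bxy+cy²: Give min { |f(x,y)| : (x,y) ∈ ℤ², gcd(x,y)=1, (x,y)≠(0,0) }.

translate: b→-7 (≡15 mod 22), so (11,15,11)→(11,-7,7)
flip: (11,-7,7)→(7,7,11)
reduced (well bottom): (7,7,11) with a≤c, −a<b≤a
well minimum = a = 7

7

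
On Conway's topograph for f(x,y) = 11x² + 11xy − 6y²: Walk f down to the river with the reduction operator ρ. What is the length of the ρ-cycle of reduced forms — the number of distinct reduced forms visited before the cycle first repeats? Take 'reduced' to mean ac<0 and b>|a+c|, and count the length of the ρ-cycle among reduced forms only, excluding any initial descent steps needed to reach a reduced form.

D = 385, ⌊√D⌋ = 19
river: ρ → (-6,13,9)
river: ρ → (9,5,-10)
river: ρ → (-10,15,4)
river: ρ → (4,17,-6)
river: ρ → (-6,19,1)
river: ρ → (1,19,-6)
river: ρ → (-6,17,4)
river: ρ → (4,15,-10)
river: ρ → (-10,5,9)
river: ρ → (9,13,-6)
river: ρ → (-6,11,11)
river: ρ → (11,11,-6)
ρ-cycle length = 12 (tail of 0 descent steps not counted)

12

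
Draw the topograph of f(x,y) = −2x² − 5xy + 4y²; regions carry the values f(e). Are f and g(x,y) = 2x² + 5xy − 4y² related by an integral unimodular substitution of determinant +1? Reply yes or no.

D₁ = 57, D₂ = 57
river cycle of f (length 6): (4, 5, -2), (-2, 7, 1), (1, 7, -2), (-2, 5, 4), (4, 3, -3), (-3, 3, 4)
river cycle of g (length 6): (-4, 3, 3), (3, 3, -4), (-4, 5, 2), (2, 7, -1), (-1, 7, 2), (2, 5, -4)
cycles differ ⇒ inequivalent

no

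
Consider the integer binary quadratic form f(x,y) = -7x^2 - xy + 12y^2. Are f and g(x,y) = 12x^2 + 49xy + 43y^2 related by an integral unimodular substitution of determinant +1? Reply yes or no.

D₁ = 337, D₂ = 337
river cycle of f (length 42): (-7, 13, 6), (6, 11, -9), (-9, 7, 8), (8, 9, -8), (-8, 7, 9), (9, 11, -6), (-6, 13, 7), (7, 15, -4), (-4, 17, 3), (3, 13, -14), … (32 more)
river cycle of g (length 42): (6, 11, -9), (-9, 7, 8), (8, 9, -8), (-8, 7, 9), (9, 11, -6), (-6, 13, 7), (7, 15, -4), (-4, 17, 3), (3, 13, -14), (-14, 15, 2), … (32 more)
cycles coincide ⇒ equivalent

yes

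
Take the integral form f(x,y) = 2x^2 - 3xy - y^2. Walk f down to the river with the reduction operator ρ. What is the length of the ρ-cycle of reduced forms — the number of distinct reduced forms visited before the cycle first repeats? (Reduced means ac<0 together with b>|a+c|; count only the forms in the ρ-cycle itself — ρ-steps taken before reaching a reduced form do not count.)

D = 17, ⌊√D⌋ = 4
descent: ρ → (-1,3,2)  [lands on river]
river: ρ → (2,1,-2)
river: ρ → (-2,3,1)
river: ρ → (1,3,-2)
river: ρ → (-2,1,2)
river: ρ → (2,3,-1)
ρ-cycle length = 6 (tail of 1 descent step not counted)

6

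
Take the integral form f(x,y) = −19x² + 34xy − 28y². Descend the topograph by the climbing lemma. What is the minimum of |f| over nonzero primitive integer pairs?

translate: b→4 (≡-34 mod 38), so (19,-34,28)→(19,4,13)
flip: (19,4,13)→(13,-4,19)
reduced (well bottom): (13,-4,19) with a≤c, −a<b≤a
well minimum |f| = |-13| = 13 (negative-definite)

13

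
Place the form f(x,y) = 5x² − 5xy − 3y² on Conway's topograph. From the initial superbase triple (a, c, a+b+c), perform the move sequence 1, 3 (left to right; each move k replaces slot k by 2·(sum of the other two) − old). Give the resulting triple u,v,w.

start (5,-3,-3) = (f(1,0),f(0,1),f(1,1))
replace slot 1: 2·((-3)+(-3)) − 5 = -17 → (-17,-3,-3)
replace slot 3: 2·((-17)+(-3)) − (-3) = -37 → (-17,-3,-37)

-17,-3,-37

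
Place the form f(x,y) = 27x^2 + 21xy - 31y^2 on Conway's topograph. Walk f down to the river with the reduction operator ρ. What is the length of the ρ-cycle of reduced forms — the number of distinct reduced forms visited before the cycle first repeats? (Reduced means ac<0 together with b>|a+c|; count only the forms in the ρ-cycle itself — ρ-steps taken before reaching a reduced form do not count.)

D = 3789, ⌊√D⌋ = 61
river: ρ → (-31,41,17)
river: ρ → (17,61,-1)
river: ρ → (-1,61,17)
river: ρ → (17,41,-31)
river: ρ → (-31,21,27)
river: ρ → (27,33,-25)
river: ρ → (-25,17,35)
river: ρ → (35,53,-7)
river: ρ → (-7,59,11)
river: ρ → (11,51,-27)
river: ρ → (-27,57,5)
river: ρ → (5,53,-49)
river: ρ → (-49,45,9)
river: ρ → (9,45,-49)
river: ρ → (-49,53,5)
river: ρ → (5,57,-27)
river: ρ → (-27,51,11)
river: ρ → (11,59,-7)
river: ρ → (-7,53,35)
river: ρ → (35,17,-25)
river: ρ → (-25,33,27)
river: ρ → (27,21,-31)
ρ-cycle length = 22 (tail of 0 descent steps not counted)

22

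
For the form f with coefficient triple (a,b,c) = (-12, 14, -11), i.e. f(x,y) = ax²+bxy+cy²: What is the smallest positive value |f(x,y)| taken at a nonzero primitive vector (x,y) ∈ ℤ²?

translate: b→10 (≡-14 mod 24), so (12,-14,11)→(12,10,9)
flip: (12,10,9)→(9,-10,12)
translate: b→8 (≡-10 mod 18), so (9,-10,12)→(9,8,11)
reduced (well bottom): (9,8,11) with a≤c, −a<b≤a
well minimum |f| = |-9| = 9 (negative-definite)

9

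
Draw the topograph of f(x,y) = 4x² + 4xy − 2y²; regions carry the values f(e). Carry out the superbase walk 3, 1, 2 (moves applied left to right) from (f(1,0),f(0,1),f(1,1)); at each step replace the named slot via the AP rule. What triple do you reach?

start (4,-2,6) = (f(1,0),f(0,1),f(1,1))
replace slot 3: 2·(4+(-2)) − 6 = -2 → (4,-2,-2)
replace slot 1: 2·((-2)+(-2)) − 4 = -12 → (-12,-2,-2)
replace slot 2: 2·((-12)+(-2)) − (-2) = -26 → (-12,-26,-2)

-12,-26,-2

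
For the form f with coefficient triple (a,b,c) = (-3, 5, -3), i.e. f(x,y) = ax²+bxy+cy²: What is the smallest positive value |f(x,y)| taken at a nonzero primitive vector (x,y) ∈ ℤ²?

translate: b→1 (≡-5 mod 6), so (3,-5,3)→(3,1,1)
flip: (3,1,1)→(1,-1,3)
translate: b→1 (≡-1 mod 2), so (1,-1,3)→(1,1,3)
reduced (well bottom): (1,1,3) with a≤c, −a<b≤a
well minimum |f| = |-1| = 1 (negative-definite)

1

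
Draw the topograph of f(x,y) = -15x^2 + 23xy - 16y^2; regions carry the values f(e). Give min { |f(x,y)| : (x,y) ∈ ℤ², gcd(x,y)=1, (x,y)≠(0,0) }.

translate: b→7 (≡-23 mod 30), so (15,-23,16)→(15,7,8)
flip: (15,7,8)→(8,-7,15)
reduced (well bottom): (8,-7,15) with a≤c, −a<b≤a
well minimum |f| = |-8| = 8 (negative-definite)

8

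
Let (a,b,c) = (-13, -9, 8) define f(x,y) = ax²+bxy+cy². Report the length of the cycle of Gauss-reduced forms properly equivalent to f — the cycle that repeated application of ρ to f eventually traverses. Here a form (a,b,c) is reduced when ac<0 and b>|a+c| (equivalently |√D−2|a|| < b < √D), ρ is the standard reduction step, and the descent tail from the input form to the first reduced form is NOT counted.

D = 497, ⌊√D⌋ = 22
descent: ρ → (8,9,-13)  [lands on river]
river: ρ → (-13,17,4)
river: ρ → (4,15,-17)
river: ρ → (-17,19,2)
river: ρ → (2,21,-7)
river: ρ → (-7,21,2)
river: ρ → (2,19,-17)
river: ρ → (-17,15,4)
river: ρ → (4,17,-13)
river: ρ → (-13,9,8)
river: ρ → (8,7,-14)
river: ρ → (-14,21,1)
river: ρ → (1,21,-14)
river: ρ → (-14,7,8)
ρ-cycle length = 14 (tail of 1 descent step not counted)

14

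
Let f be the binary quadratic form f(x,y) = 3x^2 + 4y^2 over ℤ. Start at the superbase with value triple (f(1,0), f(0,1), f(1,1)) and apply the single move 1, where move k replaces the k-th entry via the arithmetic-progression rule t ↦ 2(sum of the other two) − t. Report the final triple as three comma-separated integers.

start (3,4,7) = (f(1,0),f(0,1),f(1,1))
replace slot 1: 2·(4+7) − 3 = 19 → (19,4,7)

19,4,7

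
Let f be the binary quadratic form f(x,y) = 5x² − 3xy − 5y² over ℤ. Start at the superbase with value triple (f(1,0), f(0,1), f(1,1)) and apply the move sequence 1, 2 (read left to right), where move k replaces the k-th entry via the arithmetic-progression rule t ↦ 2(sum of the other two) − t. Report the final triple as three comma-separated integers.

start (5,-5,-3) = (f(1,0),f(0,1),f(1,1))
replace slot 1: 2·((-5)+(-3)) − 5 = -21 → (-21,-5,-3)
replace slot 2: 2·((-21)+(-3)) − (-5) = -43 → (-21,-43,-3)

-21,-43,-3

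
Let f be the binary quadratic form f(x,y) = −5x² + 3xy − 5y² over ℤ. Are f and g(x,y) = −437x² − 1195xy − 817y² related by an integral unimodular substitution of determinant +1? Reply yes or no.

D₁ = -91, D₂ = -91
f is negative-definite; reduce −f:
−f: flip: (5,-3,5)→(5,3,5)
−f: reduced (well bottom): (5,3,5) with a≤c, −a<b≤a
flip sign back: reduced form of f is (-5,-3,-5)
g is negative-definite; reduce −g:
−g: translate: b→321 (≡1195 mod 874), so (437,1195,817)→(437,321,59)
−g: flip: (437,321,59)→(59,-321,437)
−g: translate: b→33 (≡-321 mod 118), so (59,-321,437)→(59,33,5)
−g: flip: (59,33,5)→(5,-33,59)
−g: translate: b→-3 (≡-33 mod 10), so (5,-33,59)→(5,-3,5)
−g: flip: (5,-3,5)→(5,3,5)
−g: reduced (well bottom): (5,3,5) with a≤c, −a<b≤a
flip sign back: reduced form of g is (-5,-3,-5)
reduced forms (-5, -3, -5) vs (-5, -3, -5) ⇒ equivalent

yes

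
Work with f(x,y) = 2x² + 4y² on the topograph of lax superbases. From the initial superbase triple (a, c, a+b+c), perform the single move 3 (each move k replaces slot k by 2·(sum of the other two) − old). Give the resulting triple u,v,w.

start (2,4,6) = (f(1,0),f(0,1),f(1,1))
replace slot 3: 2·(2+4) − 6 = 6 → (2,4,6)

2,4,6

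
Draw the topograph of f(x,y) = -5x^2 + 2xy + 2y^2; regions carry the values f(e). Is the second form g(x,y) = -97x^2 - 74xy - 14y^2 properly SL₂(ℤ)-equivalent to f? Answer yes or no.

D₁ = 44, D₂ = 44
river cycle of f (length 2): (2, 6, -1), (-1, 6, 2)
river cycle of g (length 2): (-1, 6, 2), (2, 6, -1)
cycles coincide ⇒ equivalent

yes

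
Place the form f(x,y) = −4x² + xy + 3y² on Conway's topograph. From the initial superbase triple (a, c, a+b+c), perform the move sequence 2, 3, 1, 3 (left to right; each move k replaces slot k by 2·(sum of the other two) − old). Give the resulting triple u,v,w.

start (-4,3,0) = (f(1,0),f(0,1),f(1,1))
replace slot 2: 2·((-4)+0) − 3 = -11 → (-4,-11,0)
replace slot 3: 2·((-4)+(-11)) − 0 = -30 → (-4,-11,-30)
replace slot 1: 2·((-11)+(-30)) − (-4) = -78 → (-78,-11,-30)
replace slot 3: 2·((-78)+(-11)) − (-30) = -148 → (-78,-11,-148)

-78,-11,-148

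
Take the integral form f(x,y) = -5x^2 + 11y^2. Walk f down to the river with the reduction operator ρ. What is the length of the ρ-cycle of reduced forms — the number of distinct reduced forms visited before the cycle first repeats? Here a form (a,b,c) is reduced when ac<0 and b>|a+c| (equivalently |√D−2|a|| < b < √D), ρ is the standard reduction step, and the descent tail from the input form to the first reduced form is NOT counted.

D = 220, ⌊√D⌋ = 14
descent: ρ → (11,0,-5)
descent: ρ → (-5,10,6)  [lands on river]
river: ρ → (6,14,-1)
river: ρ → (-1,14,6)
river: ρ → (6,10,-5)
ρ-cycle length = 4 (tail of 2 descent steps not counted)

4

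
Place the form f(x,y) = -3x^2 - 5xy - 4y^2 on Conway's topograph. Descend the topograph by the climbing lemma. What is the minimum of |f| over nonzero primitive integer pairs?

translate: b→-1 (≡5 mod 6), so (3,5,4)→(3,-1,2)
flip: (3,-1,2)→(2,1,3)
reduced (well bottom): (2,1,3) with a≤c, −a<b≤a
well minimum |f| = |-2| = 2 (negative-definite)

2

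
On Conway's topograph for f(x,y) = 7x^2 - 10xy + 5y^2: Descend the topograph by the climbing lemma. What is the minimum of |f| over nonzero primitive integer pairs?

translate: b→4 (≡-10 mod 14), so (7,-10,5)→(7,4,2)
flip: (7,4,2)→(2,-4,7)
translate: b→0 (≡-4 mod 4), so (2,-4,7)→(2,0,5)
reduced (well bottom): (2,0,5) with a≤c, −a<b≤a
well minimum = a = 2

2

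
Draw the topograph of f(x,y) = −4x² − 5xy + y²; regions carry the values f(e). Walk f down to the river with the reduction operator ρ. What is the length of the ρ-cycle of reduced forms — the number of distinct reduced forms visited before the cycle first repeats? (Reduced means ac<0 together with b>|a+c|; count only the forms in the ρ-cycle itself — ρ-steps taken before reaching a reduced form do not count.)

D = 41, ⌊√D⌋ = 6
descent: ρ → (1,5,-4)  [lands on river]
river: ρ → (-4,3,2)
river: ρ → (2,5,-2)
river: ρ → (-2,3,4)
river: ρ → (4,5,-1)
river: ρ → (-1,5,4)
river: ρ → (4,3,-2)
river: ρ → (-2,5,2)
river: ρ → (2,3,-4)
river: ρ → (-4,5,1)
ρ-cycle length = 10 (tail of 1 descent step not counted)

10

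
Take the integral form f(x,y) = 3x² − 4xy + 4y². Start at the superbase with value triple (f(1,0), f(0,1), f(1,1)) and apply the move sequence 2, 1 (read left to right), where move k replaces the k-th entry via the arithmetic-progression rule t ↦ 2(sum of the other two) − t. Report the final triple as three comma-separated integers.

start (3,4,3) = (f(1,0),f(0,1),f(1,1))
replace slot 2: 2·(3+3) − 4 = 8 → (3,8,3)
replace slot 1: 2·(8+3) − 3 = 19 → (19,8,3)

19,8,3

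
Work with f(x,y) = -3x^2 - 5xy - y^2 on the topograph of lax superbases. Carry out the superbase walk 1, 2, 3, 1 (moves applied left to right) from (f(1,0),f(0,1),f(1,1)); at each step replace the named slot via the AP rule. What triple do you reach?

start (-3,-1,-9) = (f(1,0),f(0,1),f(1,1))
replace slot 1: 2·((-1)+(-9)) − (-3) = -17 → (-17,-1,-9)
replace slot 2: 2·((-17)+(-9)) − (-1) = -51 → (-17,-51,-9)
replace slot 3: 2·((-17)+(-51)) − (-9) = -127 → (-17,-51,-127)
replace slot 1: 2·((-51)+(-127)) − (-17) = -339 → (-339,-51,-127)

-339,-51,-127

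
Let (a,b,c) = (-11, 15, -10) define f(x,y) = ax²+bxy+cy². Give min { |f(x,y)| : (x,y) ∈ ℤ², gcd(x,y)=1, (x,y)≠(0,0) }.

translate: b→7 (≡-15 mod 22), so (11,-15,10)→(11,7,6)
flip: (11,7,6)→(6,-7,11)
translate: b→5 (≡-7 mod 12), so (6,-7,11)→(6,5,10)
reduced (well bottom): (6,5,10) with a≤c, −a<b≤a
well minimum |f| = |-6| = 6 (negative-definite)

6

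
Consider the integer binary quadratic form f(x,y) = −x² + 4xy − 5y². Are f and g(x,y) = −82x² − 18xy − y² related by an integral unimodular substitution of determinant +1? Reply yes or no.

D₁ = -4, D₂ = -4
f is negative-definite; reduce −f:
−f: translate: b→0 (≡-4 mod 2), so (1,-4,5)→(1,0,1)
−f: reduced (well bottom): (1,0,1) with a≤c, −a<b≤a
flip sign back: reduced form of f is (-1,0,-1)
g is negative-definite; reduce −g:
−g: flip: (82,18,1)→(1,-18,82)
−g: translate: b→0 (≡-18 mod 2), so (1,-18,82)→(1,0,1)
−g: reduced (well bottom): (1,0,1) with a≤c, −a<b≤a
flip sign back: reduced form of g is (-1,0,-1)
reduced forms (-1, 0, -1) vs (-1, 0, -1) ⇒ equivalent

yes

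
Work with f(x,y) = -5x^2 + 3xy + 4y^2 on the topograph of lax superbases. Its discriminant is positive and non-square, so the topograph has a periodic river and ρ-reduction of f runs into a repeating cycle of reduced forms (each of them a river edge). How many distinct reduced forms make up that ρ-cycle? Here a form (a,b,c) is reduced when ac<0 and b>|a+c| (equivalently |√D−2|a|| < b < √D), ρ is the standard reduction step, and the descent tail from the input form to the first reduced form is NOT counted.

D = 89, ⌊√D⌋ = 9
river: ρ → (4,5,-4)
river: ρ → (-4,3,5)
river: ρ → (5,7,-2)
river: ρ → (-2,9,1)
river: ρ → (1,9,-2)
river: ρ → (-2,7,5)
river: ρ → (5,3,-4)
river: ρ → (-4,5,4)
river: ρ → (4,3,-5)
river: ρ → (-5,7,2)
river: ρ → (2,9,-1)
river: ρ → (-1,9,2)
river: ρ → (2,7,-5)
river: ρ → (-5,3,4)
ρ-cycle length = 14 (tail of 0 descent steps not counted)

14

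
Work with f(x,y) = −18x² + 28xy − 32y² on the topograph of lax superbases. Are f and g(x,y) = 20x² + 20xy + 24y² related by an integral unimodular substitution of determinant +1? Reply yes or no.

D₁ = -1520, D₂ = -1520
f is negative-definite; reduce −f:
−f: translate: b→8 (≡-28 mod 36), so (18,-28,32)→(18,8,22)
−f: reduced (well bottom): (18,8,22) with a≤c, −a<b≤a
flip sign back: reduced form of f is (-18,-8,-22)
g: reduced (well bottom): (20,20,24) with a≤c, −a<b≤a
reduced forms (-18, -8, -22) vs (20, 20, 24) ⇒ inequivalent

no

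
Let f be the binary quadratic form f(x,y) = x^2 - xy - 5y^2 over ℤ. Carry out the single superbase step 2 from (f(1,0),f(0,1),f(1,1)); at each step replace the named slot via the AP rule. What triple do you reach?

start (1,-5,-5) = (f(1,0),f(0,1),f(1,1))
replace slot 2: 2·(1+(-5)) − (-5) = -3 → (1,-3,-5)

1,-3,-5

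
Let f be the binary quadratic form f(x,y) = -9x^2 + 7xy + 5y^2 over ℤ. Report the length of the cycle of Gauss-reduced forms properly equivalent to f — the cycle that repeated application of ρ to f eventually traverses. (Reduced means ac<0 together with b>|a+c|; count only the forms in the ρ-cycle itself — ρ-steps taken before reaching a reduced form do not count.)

D = 229, ⌊√D⌋ = 15
river: ρ → (5,13,-3)
river: ρ → (-3,11,9)
river: ρ → (9,7,-5)
river: ρ → (-5,13,3)
river: ρ → (3,11,-9)
river: ρ → (-9,7,5)
ρ-cycle length = 6 (tail of 0 descent steps not counted)

6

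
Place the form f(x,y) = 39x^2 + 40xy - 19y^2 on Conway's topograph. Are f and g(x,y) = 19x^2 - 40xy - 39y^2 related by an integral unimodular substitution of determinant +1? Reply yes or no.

D₁ = 4564, D₂ = 4564
river cycle of f (length 58): (-19, 36, 43), (43, 50, -12), (-12, 46, 51), (51, 56, -7), (-7, 56, 51), (51, 46, -12), (-12, 50, 43), (43, 36, -19), (-19, 40, 39), (39, 38, -20), … (48 more)
river cycle of g (length 58): (-39, 40, 19), (19, 36, -43), (-43, 50, 12), (12, 46, -51), (-51, 56, 7), (7, 56, -51), (-51, 46, 12), (12, 50, -43), (-43, 36, 19), (19, 40, -39), … (48 more)
cycles differ ⇒ inequivalent

no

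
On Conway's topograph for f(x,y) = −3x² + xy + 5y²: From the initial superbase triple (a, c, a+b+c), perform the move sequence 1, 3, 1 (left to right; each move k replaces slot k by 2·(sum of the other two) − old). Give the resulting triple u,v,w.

start (-3,5,3) = (f(1,0),f(0,1),f(1,1))
replace slot 1: 2·(5+3) − (-3) = 19 → (19,5,3)
replace slot 3: 2·(19+5) − 3 = 45 → (19,5,45)
replace slot 1: 2·(5+45) − 19 = 81 → (81,5,45)

81,5,45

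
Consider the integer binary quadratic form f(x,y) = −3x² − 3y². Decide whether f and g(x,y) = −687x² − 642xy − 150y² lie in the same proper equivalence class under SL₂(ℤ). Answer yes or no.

D₁ = -36, D₂ = -36
f is negative-definite; reduce −f:
−f: reduced (well bottom): (3,0,3) with a≤c, −a<b≤a
flip sign back: reduced form of f is (-3,0,-3)
g is negative-definite; reduce −g:
−g: flip: (687,642,150)→(150,-642,687)
−g: translate: b→-42 (≡-642 mod 300), so (150,-642,687)→(150,-42,3)
−g: flip: (150,-42,3)→(3,42,150)
−g: translate: b→0 (≡42 mod 6), so (3,42,150)→(3,0,3)
−g: reduced (well bottom): (3,0,3) with a≤c, −a<b≤a
flip sign back: reduced form of g is (-3,0,-3)
reduced forms (-3, 0, -3) vs (-3, 0, -3) ⇒ equivalent

yes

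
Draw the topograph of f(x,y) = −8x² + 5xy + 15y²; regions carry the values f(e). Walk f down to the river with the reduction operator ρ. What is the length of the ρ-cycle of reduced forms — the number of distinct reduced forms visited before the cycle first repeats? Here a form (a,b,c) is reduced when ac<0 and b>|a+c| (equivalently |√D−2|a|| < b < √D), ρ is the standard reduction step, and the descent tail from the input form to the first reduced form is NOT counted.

D = 505, ⌊√D⌋ = 22
descent: ρ → (15,-5,-8)
descent: ρ → (-8,21,2)  [lands on river]
river: ρ → (2,19,-18)
river: ρ → (-18,17,3)
river: ρ → (3,19,-12)
river: ρ → (-12,5,10)
river: ρ → (10,15,-7)
river: ρ → (-7,13,12)
river: ρ → (12,11,-8)
ρ-cycle length = 8 (tail of 2 descent steps not counted)

8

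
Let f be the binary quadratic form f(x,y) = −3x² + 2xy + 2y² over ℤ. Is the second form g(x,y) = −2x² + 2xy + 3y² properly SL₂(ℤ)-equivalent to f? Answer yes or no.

D₁ = 28, D₂ = 28
river cycle of f (length 4): (2, 2, -3), (-3, 4, 1), (1, 4, -3), (-3, 2, 2)
river cycle of g (length 4): (3, 4, -1), (-1, 4, 3), (3, 2, -2), (-2, 2, 3)
cycles differ ⇒ inequivalent

no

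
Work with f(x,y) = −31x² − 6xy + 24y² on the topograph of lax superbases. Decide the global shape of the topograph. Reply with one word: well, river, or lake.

D = b²−4ac = (-6)² − 4·(-31)·24 = 3012
D > 0 non-square ⇒ indefinite ⇒ periodic river

river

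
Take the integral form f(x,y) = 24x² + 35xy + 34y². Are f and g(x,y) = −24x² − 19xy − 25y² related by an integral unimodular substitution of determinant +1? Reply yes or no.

D₁ = -2039, D₂ = -2039
f: translate: b→-13 (≡35 mod 48), so (24,35,34)→(24,-13,23)
f: flip: (24,-13,23)→(23,13,24)
f: reduced (well bottom): (23,13,24) with a≤c, −a<b≤a
g is negative-definite; reduce −g:
−g: reduced (well bottom): (24,19,25) with a≤c, −a<b≤a
flip sign back: reduced form of g is (-24,-19,-25)
reduced forms (23, 13, 24) vs (-24, -19, -25) ⇒ inequivalent

no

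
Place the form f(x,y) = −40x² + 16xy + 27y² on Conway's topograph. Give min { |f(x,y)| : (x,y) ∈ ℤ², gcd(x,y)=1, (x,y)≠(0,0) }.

river: ρ → (27,38,-29)
river: ρ → (-29,20,36)
river: ρ → (36,52,-13)
river: ρ → (-13,52,36)
river: ρ → (36,20,-29)
river: ρ → (-29,38,27)
river: ρ → (27,16,-40)
river: ρ → (-40,64,3)
river: ρ → (3,62,-61)
river: ρ → (-61,60,4)
river: ρ → (4,60,-61)
river: ρ → (-61,62,3)
river: ρ → (3,64,-40)
river: ρ → (-40,16,27)
closes: descent 0, river 14
min |a| on river = 3

3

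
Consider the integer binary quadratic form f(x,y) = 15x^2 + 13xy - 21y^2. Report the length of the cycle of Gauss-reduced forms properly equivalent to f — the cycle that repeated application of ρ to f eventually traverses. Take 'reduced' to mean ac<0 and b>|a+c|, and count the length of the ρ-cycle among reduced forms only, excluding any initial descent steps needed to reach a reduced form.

D = 1429, ⌊√D⌋ = 37
river: ρ → (-21,29,7)
river: ρ → (7,27,-25)
river: ρ → (-25,23,9)
river: ρ → (9,31,-13)
river: ρ → (-13,21,19)
river: ρ → (19,17,-15)
river: ρ → (-15,13,21)
river: ρ → (21,29,-7)
river: ρ → (-7,27,25)
river: ρ → (25,23,-9)
river: ρ → (-9,31,13)
river: ρ → (13,21,-19)
river: ρ → (-19,17,15)
river: ρ → (15,13,-21)
ρ-cycle length = 14 (tail of 0 descent steps not counted)

14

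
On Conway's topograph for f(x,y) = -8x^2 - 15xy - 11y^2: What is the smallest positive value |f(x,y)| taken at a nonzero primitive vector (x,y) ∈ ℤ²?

translate: b→-1 (≡15 mod 16), so (8,15,11)→(8,-1,4)
flip: (8,-1,4)→(4,1,8)
reduced (well bottom): (4,1,8) with a≤c, −a<b≤a
well minimum |f| = |-4| = 4 (negative-definite)

4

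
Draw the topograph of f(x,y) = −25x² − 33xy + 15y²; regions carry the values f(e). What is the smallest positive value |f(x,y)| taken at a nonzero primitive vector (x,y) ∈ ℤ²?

descent: ρ → (15,33,-25)  [lands on river]
river: ρ → (-25,17,23)
river: ρ → (23,29,-19)
river: ρ → (-19,47,5)
river: ρ → (5,43,-37)
river: ρ → (-37,31,11)
river: ρ → (11,35,-31)
river: ρ → (-31,27,15)
closes: descent 1, river 8
min |a| on river = 5

5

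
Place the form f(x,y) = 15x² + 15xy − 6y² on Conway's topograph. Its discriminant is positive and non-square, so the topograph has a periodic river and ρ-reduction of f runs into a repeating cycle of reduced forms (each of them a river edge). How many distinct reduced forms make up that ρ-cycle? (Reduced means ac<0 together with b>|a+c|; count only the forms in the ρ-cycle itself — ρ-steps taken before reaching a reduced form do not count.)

D = 585, ⌊√D⌋ = 24
river: ρ → (-6,21,6)
river: ρ → (6,15,-15)
river: ρ → (-15,15,6)
river: ρ → (6,21,-6)
river: ρ → (-6,15,15)
river: ρ → (15,15,-6)
ρ-cycle length = 6 (tail of 0 descent steps not counted)

6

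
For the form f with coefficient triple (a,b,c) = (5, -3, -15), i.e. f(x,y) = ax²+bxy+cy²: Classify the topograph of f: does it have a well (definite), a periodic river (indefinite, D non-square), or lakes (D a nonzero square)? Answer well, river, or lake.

D = b²−4ac = (-3)² − 4·5·(-15) = 309
D > 0 non-square ⇒ indefinite ⇒ periodic river

river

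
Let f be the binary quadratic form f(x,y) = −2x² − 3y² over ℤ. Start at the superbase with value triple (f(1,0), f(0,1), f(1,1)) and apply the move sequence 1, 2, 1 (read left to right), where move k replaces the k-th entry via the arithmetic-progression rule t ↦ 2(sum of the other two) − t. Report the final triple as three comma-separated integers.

start (-2,-3,-5) = (f(1,0),f(0,1),f(1,1))
replace slot 1: 2·((-3)+(-5)) − (-2) = -14 → (-14,-3,-5)
replace slot 2: 2·((-14)+(-5)) − (-3) = -35 → (-14,-35,-5)
replace slot 1: 2·((-35)+(-5)) − (-14) = -66 → (-66,-35,-5)

-66,-35,-5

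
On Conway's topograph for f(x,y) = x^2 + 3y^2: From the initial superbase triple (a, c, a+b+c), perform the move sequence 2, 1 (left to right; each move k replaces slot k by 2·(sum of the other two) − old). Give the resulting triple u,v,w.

start (1,3,4) = (f(1,0),f(0,1),f(1,1))
replace slot 2: 2·(1+4) − 3 = 7 → (1,7,4)
replace slot 1: 2·(7+4) − 1 = 21 → (21,7,4)

21,7,4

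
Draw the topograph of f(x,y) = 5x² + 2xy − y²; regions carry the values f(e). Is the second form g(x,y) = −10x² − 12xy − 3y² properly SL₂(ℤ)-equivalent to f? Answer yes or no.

D₁ = 24, D₂ = 24
river cycle of f (length 2): (-1, 4, 2), (2, 4, -1)
river cycle of g (length 2): (2, 4, -1), (-1, 4, 2)
cycles coincide ⇒ equivalent

yes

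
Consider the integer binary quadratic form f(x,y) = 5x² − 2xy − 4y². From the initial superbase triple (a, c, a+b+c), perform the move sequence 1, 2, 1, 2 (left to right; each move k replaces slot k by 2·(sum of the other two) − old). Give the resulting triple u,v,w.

start (5,-4,-1) = (f(1,0),f(0,1),f(1,1))
replace slot 1: 2·((-4)+(-1)) − 5 = -15 → (-15,-4,-1)
replace slot 2: 2·((-15)+(-1)) − (-4) = -28 → (-15,-28,-1)
replace slot 1: 2·((-28)+(-1)) − (-15) = -43 → (-43,-28,-1)
replace slot 2: 2·((-43)+(-1)) − (-28) = -60 → (-43,-60,-1)

-43,-60,-1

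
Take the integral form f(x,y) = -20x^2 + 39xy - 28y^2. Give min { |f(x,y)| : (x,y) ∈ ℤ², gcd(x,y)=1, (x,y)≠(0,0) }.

translate: b→1 (≡-39 mod 40), so (20,-39,28)→(20,1,9)
flip: (20,1,9)→(9,-1,20)
reduced (well bottom): (9,-1,20) with a≤c, −a<b≤a
well minimum |f| = |-9| = 9 (negative-definite)

9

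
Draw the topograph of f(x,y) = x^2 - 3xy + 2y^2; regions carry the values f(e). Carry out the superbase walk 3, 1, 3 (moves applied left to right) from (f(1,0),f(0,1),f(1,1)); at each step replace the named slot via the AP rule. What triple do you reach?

start (1,2,0) = (f(1,0),f(0,1),f(1,1))
replace slot 3: 2·(1+2) − 0 = 6 → (1,2,6)
replace slot 1: 2·(2+6) − 1 = 15 → (15,2,6)
replace slot 3: 2·(15+2) − 6 = 28 → (15,2,28)

15,2,28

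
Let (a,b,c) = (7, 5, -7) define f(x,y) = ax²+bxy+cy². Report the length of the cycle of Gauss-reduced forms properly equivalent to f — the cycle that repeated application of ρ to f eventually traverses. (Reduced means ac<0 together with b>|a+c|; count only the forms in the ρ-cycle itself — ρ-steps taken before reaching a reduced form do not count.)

D = 221, ⌊√D⌋ = 14
river: ρ → (-7,9,5)
river: ρ → (5,11,-5)
river: ρ → (-5,9,7)
river: ρ → (7,5,-7)
ρ-cycle length = 4 (tail of 0 descent steps not counted)

4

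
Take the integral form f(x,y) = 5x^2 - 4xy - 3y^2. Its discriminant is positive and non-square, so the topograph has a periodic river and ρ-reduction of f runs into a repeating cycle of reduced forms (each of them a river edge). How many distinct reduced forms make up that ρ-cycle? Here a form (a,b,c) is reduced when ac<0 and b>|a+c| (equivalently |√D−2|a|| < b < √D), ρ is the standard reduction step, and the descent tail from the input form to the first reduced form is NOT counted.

D = 76, ⌊√D⌋ = 8
descent: ρ → (-3,4,5)  [lands on river]
river: ρ → (5,6,-2)
river: ρ → (-2,6,5)
river: ρ → (5,4,-3)
river: ρ → (-3,8,1)
river: ρ → (1,8,-3)
ρ-cycle length = 6 (tail of 1 descent step not counted)

6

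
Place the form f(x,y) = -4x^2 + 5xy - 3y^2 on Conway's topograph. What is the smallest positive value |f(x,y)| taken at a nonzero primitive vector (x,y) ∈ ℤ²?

translate: b→3 (≡-5 mod 8), so (4,-5,3)→(4,3,2)
flip: (4,3,2)→(2,-3,4)
translate: b→1 (≡-3 mod 4), so (2,-3,4)→(2,1,3)
reduced (well bottom): (2,1,3) with a≤c, −a<b≤a
well minimum |f| = |-2| = 2 (negative-definite)

2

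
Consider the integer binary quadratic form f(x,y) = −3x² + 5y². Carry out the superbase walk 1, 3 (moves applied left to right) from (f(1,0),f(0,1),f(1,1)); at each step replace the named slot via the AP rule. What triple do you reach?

start (-3,5,2) = (f(1,0),f(0,1),f(1,1))
replace slot 1: 2·(5+2) − (-3) = 17 → (17,5,2)
replace slot 3: 2·(17+5) − 2 = 42 → (17,5,42)

17,5,42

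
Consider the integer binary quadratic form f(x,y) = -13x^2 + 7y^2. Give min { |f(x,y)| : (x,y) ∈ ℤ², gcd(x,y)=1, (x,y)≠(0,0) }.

descent: ρ → (7,14,-6)  [lands on river]
river: ρ → (-6,10,11)
river: ρ → (11,12,-5)
river: ρ → (-5,18,2)
river: ρ → (2,18,-5)
river: ρ → (-5,12,11)
river: ρ → (11,10,-6)
river: ρ → (-6,14,7)
closes: descent 1, river 8
min |a| on river = 2

2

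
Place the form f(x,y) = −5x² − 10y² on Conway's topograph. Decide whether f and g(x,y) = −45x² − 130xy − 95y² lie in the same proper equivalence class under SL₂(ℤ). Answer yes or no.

D₁ = -200, D₂ = -200
f is negative-definite; reduce −f:
−f: reduced (well bottom): (5,0,10) with a≤c, −a<b≤a
flip sign back: reduced form of f is (-5,0,-10)
g is negative-definite; reduce −g:
−g: translate: b→40 (≡130 mod 90), so (45,130,95)→(45,40,10)
−g: flip: (45,40,10)→(10,-40,45)
−g: translate: b→0 (≡-40 mod 20), so (10,-40,45)→(10,0,5)
−g: flip: (10,0,5)→(5,0,10)
−g: reduced (well bottom): (5,0,10) with a≤c, −a<b≤a
flip sign back: reduced form of g is (-5,0,-10)
reduced forms (-5, 0, -10) vs (-5, 0, -10) ⇒ equivalent

yes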